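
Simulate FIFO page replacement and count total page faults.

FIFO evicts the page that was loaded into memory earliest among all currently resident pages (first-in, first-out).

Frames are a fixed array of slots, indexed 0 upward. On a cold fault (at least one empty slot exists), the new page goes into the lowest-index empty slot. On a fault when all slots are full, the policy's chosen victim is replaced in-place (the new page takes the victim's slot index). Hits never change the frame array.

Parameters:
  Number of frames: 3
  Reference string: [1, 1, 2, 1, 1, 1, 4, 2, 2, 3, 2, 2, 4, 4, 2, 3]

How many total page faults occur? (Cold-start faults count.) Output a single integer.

Answer: 4

Derivation:
Step 0: ref 1 → FAULT, frames=[1,-,-]
Step 1: ref 1 → HIT, frames=[1,-,-]
Step 2: ref 2 → FAULT, frames=[1,2,-]
Step 3: ref 1 → HIT, frames=[1,2,-]
Step 4: ref 1 → HIT, frames=[1,2,-]
Step 5: ref 1 → HIT, frames=[1,2,-]
Step 6: ref 4 → FAULT, frames=[1,2,4]
Step 7: ref 2 → HIT, frames=[1,2,4]
Step 8: ref 2 → HIT, frames=[1,2,4]
Step 9: ref 3 → FAULT (evict 1), frames=[3,2,4]
Step 10: ref 2 → HIT, frames=[3,2,4]
Step 11: ref 2 → HIT, frames=[3,2,4]
Step 12: ref 4 → HIT, frames=[3,2,4]
Step 13: ref 4 → HIT, frames=[3,2,4]
Step 14: ref 2 → HIT, frames=[3,2,4]
Step 15: ref 3 → HIT, frames=[3,2,4]
Total faults: 4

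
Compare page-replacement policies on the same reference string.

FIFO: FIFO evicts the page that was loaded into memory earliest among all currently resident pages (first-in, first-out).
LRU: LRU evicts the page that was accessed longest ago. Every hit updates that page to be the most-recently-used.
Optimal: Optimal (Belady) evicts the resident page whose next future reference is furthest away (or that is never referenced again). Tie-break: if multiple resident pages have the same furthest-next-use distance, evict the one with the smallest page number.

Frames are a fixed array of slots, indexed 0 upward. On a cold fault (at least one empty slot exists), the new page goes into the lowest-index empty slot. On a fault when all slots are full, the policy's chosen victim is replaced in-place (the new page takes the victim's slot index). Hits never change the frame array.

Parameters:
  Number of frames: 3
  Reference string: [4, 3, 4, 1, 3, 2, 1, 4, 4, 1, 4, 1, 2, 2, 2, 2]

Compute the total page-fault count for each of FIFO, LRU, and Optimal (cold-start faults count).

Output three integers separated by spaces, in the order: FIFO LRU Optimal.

--- FIFO ---
  step 0: ref 4 -> FAULT, frames=[4,-,-] (faults so far: 1)
  step 1: ref 3 -> FAULT, frames=[4,3,-] (faults so far: 2)
  step 2: ref 4 -> HIT, frames=[4,3,-] (faults so far: 2)
  step 3: ref 1 -> FAULT, frames=[4,3,1] (faults so far: 3)
  step 4: ref 3 -> HIT, frames=[4,3,1] (faults so far: 3)
  step 5: ref 2 -> FAULT, evict 4, frames=[2,3,1] (faults so far: 4)
  step 6: ref 1 -> HIT, frames=[2,3,1] (faults so far: 4)
  step 7: ref 4 -> FAULT, evict 3, frames=[2,4,1] (faults so far: 5)
  step 8: ref 4 -> HIT, frames=[2,4,1] (faults so far: 5)
  step 9: ref 1 -> HIT, frames=[2,4,1] (faults so far: 5)
  step 10: ref 4 -> HIT, frames=[2,4,1] (faults so far: 5)
  step 11: ref 1 -> HIT, frames=[2,4,1] (faults so far: 5)
  step 12: ref 2 -> HIT, frames=[2,4,1] (faults so far: 5)
  step 13: ref 2 -> HIT, frames=[2,4,1] (faults so far: 5)
  step 14: ref 2 -> HIT, frames=[2,4,1] (faults so far: 5)
  step 15: ref 2 -> HIT, frames=[2,4,1] (faults so far: 5)
  FIFO total faults: 5
--- LRU ---
  step 0: ref 4 -> FAULT, frames=[4,-,-] (faults so far: 1)
  step 1: ref 3 -> FAULT, frames=[4,3,-] (faults so far: 2)
  step 2: ref 4 -> HIT, frames=[4,3,-] (faults so far: 2)
  step 3: ref 1 -> FAULT, frames=[4,3,1] (faults so far: 3)
  step 4: ref 3 -> HIT, frames=[4,3,1] (faults so far: 3)
  step 5: ref 2 -> FAULT, evict 4, frames=[2,3,1] (faults so far: 4)
  step 6: ref 1 -> HIT, frames=[2,3,1] (faults so far: 4)
  step 7: ref 4 -> FAULT, evict 3, frames=[2,4,1] (faults so far: 5)
  step 8: ref 4 -> HIT, frames=[2,4,1] (faults so far: 5)
  step 9: ref 1 -> HIT, frames=[2,4,1] (faults so far: 5)
  step 10: ref 4 -> HIT, frames=[2,4,1] (faults so far: 5)
  step 11: ref 1 -> HIT, frames=[2,4,1] (faults so far: 5)
  step 12: ref 2 -> HIT, frames=[2,4,1] (faults so far: 5)
  step 13: ref 2 -> HIT, frames=[2,4,1] (faults so far: 5)
  step 14: ref 2 -> HIT, frames=[2,4,1] (faults so far: 5)
  step 15: ref 2 -> HIT, frames=[2,4,1] (faults so far: 5)
  LRU total faults: 5
--- Optimal ---
  step 0: ref 4 -> FAULT, frames=[4,-,-] (faults so far: 1)
  step 1: ref 3 -> FAULT, frames=[4,3,-] (faults so far: 2)
  step 2: ref 4 -> HIT, frames=[4,3,-] (faults so far: 2)
  step 3: ref 1 -> FAULT, frames=[4,3,1] (faults so far: 3)
  step 4: ref 3 -> HIT, frames=[4,3,1] (faults so far: 3)
  step 5: ref 2 -> FAULT, evict 3, frames=[4,2,1] (faults so far: 4)
  step 6: ref 1 -> HIT, frames=[4,2,1] (faults so far: 4)
  step 7: ref 4 -> HIT, frames=[4,2,1] (faults so far: 4)
  step 8: ref 4 -> HIT, frames=[4,2,1] (faults so far: 4)
  step 9: ref 1 -> HIT, frames=[4,2,1] (faults so far: 4)
  step 10: ref 4 -> HIT, frames=[4,2,1] (faults so far: 4)
  step 11: ref 1 -> HIT, frames=[4,2,1] (faults so far: 4)
  step 12: ref 2 -> HIT, frames=[4,2,1] (faults so far: 4)
  step 13: ref 2 -> HIT, frames=[4,2,1] (faults so far: 4)
  step 14: ref 2 -> HIT, frames=[4,2,1] (faults so far: 4)
  step 15: ref 2 -> HIT, frames=[4,2,1] (faults so far: 4)
  Optimal total faults: 4

Answer: 5 5 4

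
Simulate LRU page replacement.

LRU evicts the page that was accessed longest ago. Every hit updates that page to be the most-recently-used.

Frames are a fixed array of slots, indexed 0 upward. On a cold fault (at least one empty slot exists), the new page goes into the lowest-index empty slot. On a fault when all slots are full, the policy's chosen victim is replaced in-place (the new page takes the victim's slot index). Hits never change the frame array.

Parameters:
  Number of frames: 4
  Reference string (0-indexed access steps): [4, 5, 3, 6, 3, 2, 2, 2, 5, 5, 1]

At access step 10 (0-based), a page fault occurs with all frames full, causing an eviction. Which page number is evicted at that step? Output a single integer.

Step 0: ref 4 -> FAULT, frames=[4,-,-,-]
Step 1: ref 5 -> FAULT, frames=[4,5,-,-]
Step 2: ref 3 -> FAULT, frames=[4,5,3,-]
Step 3: ref 6 -> FAULT, frames=[4,5,3,6]
Step 4: ref 3 -> HIT, frames=[4,5,3,6]
Step 5: ref 2 -> FAULT, evict 4, frames=[2,5,3,6]
Step 6: ref 2 -> HIT, frames=[2,5,3,6]
Step 7: ref 2 -> HIT, frames=[2,5,3,6]
Step 8: ref 5 -> HIT, frames=[2,5,3,6]
Step 9: ref 5 -> HIT, frames=[2,5,3,6]
Step 10: ref 1 -> FAULT, evict 6, frames=[2,5,3,1]
At step 10: evicted page 6

Answer: 6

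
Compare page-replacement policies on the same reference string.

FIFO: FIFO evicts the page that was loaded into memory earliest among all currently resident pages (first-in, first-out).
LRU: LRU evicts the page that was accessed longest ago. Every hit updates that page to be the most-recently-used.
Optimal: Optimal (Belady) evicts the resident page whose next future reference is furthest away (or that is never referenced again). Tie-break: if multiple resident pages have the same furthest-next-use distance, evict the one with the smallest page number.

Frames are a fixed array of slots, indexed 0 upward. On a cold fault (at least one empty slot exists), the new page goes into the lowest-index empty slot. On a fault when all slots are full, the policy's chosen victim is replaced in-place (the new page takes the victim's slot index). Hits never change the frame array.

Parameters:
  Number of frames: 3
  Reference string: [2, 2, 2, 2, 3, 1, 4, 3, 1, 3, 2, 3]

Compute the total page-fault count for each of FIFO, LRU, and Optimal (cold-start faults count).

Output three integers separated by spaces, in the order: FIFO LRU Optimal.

--- FIFO ---
  step 0: ref 2 -> FAULT, frames=[2,-,-] (faults so far: 1)
  step 1: ref 2 -> HIT, frames=[2,-,-] (faults so far: 1)
  step 2: ref 2 -> HIT, frames=[2,-,-] (faults so far: 1)
  step 3: ref 2 -> HIT, frames=[2,-,-] (faults so far: 1)
  step 4: ref 3 -> FAULT, frames=[2,3,-] (faults so far: 2)
  step 5: ref 1 -> FAULT, frames=[2,3,1] (faults so far: 3)
  step 6: ref 4 -> FAULT, evict 2, frames=[4,3,1] (faults so far: 4)
  step 7: ref 3 -> HIT, frames=[4,3,1] (faults so far: 4)
  step 8: ref 1 -> HIT, frames=[4,3,1] (faults so far: 4)
  step 9: ref 3 -> HIT, frames=[4,3,1] (faults so far: 4)
  step 10: ref 2 -> FAULT, evict 3, frames=[4,2,1] (faults so far: 5)
  step 11: ref 3 -> FAULT, evict 1, frames=[4,2,3] (faults so far: 6)
  FIFO total faults: 6
--- LRU ---
  step 0: ref 2 -> FAULT, frames=[2,-,-] (faults so far: 1)
  step 1: ref 2 -> HIT, frames=[2,-,-] (faults so far: 1)
  step 2: ref 2 -> HIT, frames=[2,-,-] (faults so far: 1)
  step 3: ref 2 -> HIT, frames=[2,-,-] (faults so far: 1)
  step 4: ref 3 -> FAULT, frames=[2,3,-] (faults so far: 2)
  step 5: ref 1 -> FAULT, frames=[2,3,1] (faults so far: 3)
  step 6: ref 4 -> FAULT, evict 2, frames=[4,3,1] (faults so far: 4)
  step 7: ref 3 -> HIT, frames=[4,3,1] (faults so far: 4)
  step 8: ref 1 -> HIT, frames=[4,3,1] (faults so far: 4)
  step 9: ref 3 -> HIT, frames=[4,3,1] (faults so far: 4)
  step 10: ref 2 -> FAULT, evict 4, frames=[2,3,1] (faults so far: 5)
  step 11: ref 3 -> HIT, frames=[2,3,1] (faults so far: 5)
  LRU total faults: 5
--- Optimal ---
  step 0: ref 2 -> FAULT, frames=[2,-,-] (faults so far: 1)
  step 1: ref 2 -> HIT, frames=[2,-,-] (faults so far: 1)
  step 2: ref 2 -> HIT, frames=[2,-,-] (faults so far: 1)
  step 3: ref 2 -> HIT, frames=[2,-,-] (faults so far: 1)
  step 4: ref 3 -> FAULT, frames=[2,3,-] (faults so far: 2)
  step 5: ref 1 -> FAULT, frames=[2,3,1] (faults so far: 3)
  step 6: ref 4 -> FAULT, evict 2, frames=[4,3,1] (faults so far: 4)
  step 7: ref 3 -> HIT, frames=[4,3,1] (faults so far: 4)
  step 8: ref 1 -> HIT, frames=[4,3,1] (faults so far: 4)
  step 9: ref 3 -> HIT, frames=[4,3,1] (faults so far: 4)
  step 10: ref 2 -> FAULT, evict 1, frames=[4,3,2] (faults so far: 5)
  step 11: ref 3 -> HIT, frames=[4,3,2] (faults so far: 5)
  Optimal total faults: 5

Answer: 6 5 5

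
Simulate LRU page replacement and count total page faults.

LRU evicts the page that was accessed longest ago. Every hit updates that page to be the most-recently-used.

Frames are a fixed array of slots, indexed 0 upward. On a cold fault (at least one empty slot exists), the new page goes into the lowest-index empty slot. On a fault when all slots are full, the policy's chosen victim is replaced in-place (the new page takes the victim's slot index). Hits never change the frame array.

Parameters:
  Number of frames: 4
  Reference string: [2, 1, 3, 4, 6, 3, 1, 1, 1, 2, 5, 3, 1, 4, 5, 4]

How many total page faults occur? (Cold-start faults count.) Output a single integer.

Answer: 8

Derivation:
Step 0: ref 2 → FAULT, frames=[2,-,-,-]
Step 1: ref 1 → FAULT, frames=[2,1,-,-]
Step 2: ref 3 → FAULT, frames=[2,1,3,-]
Step 3: ref 4 → FAULT, frames=[2,1,3,4]
Step 4: ref 6 → FAULT (evict 2), frames=[6,1,3,4]
Step 5: ref 3 → HIT, frames=[6,1,3,4]
Step 6: ref 1 → HIT, frames=[6,1,3,4]
Step 7: ref 1 → HIT, frames=[6,1,3,4]
Step 8: ref 1 → HIT, frames=[6,1,3,4]
Step 9: ref 2 → FAULT (evict 4), frames=[6,1,3,2]
Step 10: ref 5 → FAULT (evict 6), frames=[5,1,3,2]
Step 11: ref 3 → HIT, frames=[5,1,3,2]
Step 12: ref 1 → HIT, frames=[5,1,3,2]
Step 13: ref 4 → FAULT (evict 2), frames=[5,1,3,4]
Step 14: ref 5 → HIT, frames=[5,1,3,4]
Step 15: ref 4 → HIT, frames=[5,1,3,4]
Total faults: 8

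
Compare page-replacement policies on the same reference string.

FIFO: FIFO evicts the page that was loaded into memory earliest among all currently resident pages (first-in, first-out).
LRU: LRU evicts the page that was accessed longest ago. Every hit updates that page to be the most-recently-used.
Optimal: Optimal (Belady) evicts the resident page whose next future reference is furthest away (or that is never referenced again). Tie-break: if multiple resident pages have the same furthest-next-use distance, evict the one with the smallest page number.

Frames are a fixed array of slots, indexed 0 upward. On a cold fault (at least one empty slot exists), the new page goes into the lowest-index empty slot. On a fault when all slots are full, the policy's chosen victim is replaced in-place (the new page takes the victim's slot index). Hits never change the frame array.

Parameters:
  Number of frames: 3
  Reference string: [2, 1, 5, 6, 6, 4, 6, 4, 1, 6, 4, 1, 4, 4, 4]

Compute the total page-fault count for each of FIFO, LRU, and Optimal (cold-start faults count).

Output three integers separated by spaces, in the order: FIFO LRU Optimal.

Answer: 6 6 5

Derivation:
--- FIFO ---
  step 0: ref 2 -> FAULT, frames=[2,-,-] (faults so far: 1)
  step 1: ref 1 -> FAULT, frames=[2,1,-] (faults so far: 2)
  step 2: ref 5 -> FAULT, frames=[2,1,5] (faults so far: 3)
  step 3: ref 6 -> FAULT, evict 2, frames=[6,1,5] (faults so far: 4)
  step 4: ref 6 -> HIT, frames=[6,1,5] (faults so far: 4)
  step 5: ref 4 -> FAULT, evict 1, frames=[6,4,5] (faults so far: 5)
  step 6: ref 6 -> HIT, frames=[6,4,5] (faults so far: 5)
  step 7: ref 4 -> HIT, frames=[6,4,5] (faults so far: 5)
  step 8: ref 1 -> FAULT, evict 5, frames=[6,4,1] (faults so far: 6)
  step 9: ref 6 -> HIT, frames=[6,4,1] (faults so far: 6)
  step 10: ref 4 -> HIT, frames=[6,4,1] (faults so far: 6)
  step 11: ref 1 -> HIT, frames=[6,4,1] (faults so far: 6)
  step 12: ref 4 -> HIT, frames=[6,4,1] (faults so far: 6)
  step 13: ref 4 -> HIT, frames=[6,4,1] (faults so far: 6)
  step 14: ref 4 -> HIT, frames=[6,4,1] (faults so far: 6)
  FIFO total faults: 6
--- LRU ---
  step 0: ref 2 -> FAULT, frames=[2,-,-] (faults so far: 1)
  step 1: ref 1 -> FAULT, frames=[2,1,-] (faults so far: 2)
  step 2: ref 5 -> FAULT, frames=[2,1,5] (faults so far: 3)
  step 3: ref 6 -> FAULT, evict 2, frames=[6,1,5] (faults so far: 4)
  step 4: ref 6 -> HIT, frames=[6,1,5] (faults so far: 4)
  step 5: ref 4 -> FAULT, evict 1, frames=[6,4,5] (faults so far: 5)
  step 6: ref 6 -> HIT, frames=[6,4,5] (faults so far: 5)
  step 7: ref 4 -> HIT, frames=[6,4,5] (faults so far: 5)
  step 8: ref 1 -> FAULT, evict 5, frames=[6,4,1] (faults so far: 6)
  step 9: ref 6 -> HIT, frames=[6,4,1] (faults so far: 6)
  step 10: ref 4 -> HIT, frames=[6,4,1] (faults so far: 6)
  step 11: ref 1 -> HIT, frames=[6,4,1] (faults so far: 6)
  step 12: ref 4 -> HIT, frames=[6,4,1] (faults so far: 6)
  step 13: ref 4 -> HIT, frames=[6,4,1] (faults so far: 6)
  step 14: ref 4 -> HIT, frames=[6,4,1] (faults so far: 6)
  LRU total faults: 6
--- Optimal ---
  step 0: ref 2 -> FAULT, frames=[2,-,-] (faults so far: 1)
  step 1: ref 1 -> FAULT, frames=[2,1,-] (faults so far: 2)
  step 2: ref 5 -> FAULT, frames=[2,1,5] (faults so far: 3)
  step 3: ref 6 -> FAULT, evict 2, frames=[6,1,5] (faults so far: 4)
  step 4: ref 6 -> HIT, frames=[6,1,5] (faults so far: 4)
  step 5: ref 4 -> FAULT, evict 5, frames=[6,1,4] (faults so far: 5)
  step 6: ref 6 -> HIT, frames=[6,1,4] (faults so far: 5)
  step 7: ref 4 -> HIT, frames=[6,1,4] (faults so far: 5)
  step 8: ref 1 -> HIT, frames=[6,1,4] (faults so far: 5)
  step 9: ref 6 -> HIT, frames=[6,1,4] (faults so far: 5)
  step 10: ref 4 -> HIT, frames=[6,1,4] (faults so far: 5)
  step 11: ref 1 -> HIT, frames=[6,1,4] (faults so far: 5)
  step 12: ref 4 -> HIT, frames=[6,1,4] (faults so far: 5)
  step 13: ref 4 -> HIT, frames=[6,1,4] (faults so far: 5)
  step 14: ref 4 -> HIT, frames=[6,1,4] (faults so far: 5)
  Optimal total faults: 5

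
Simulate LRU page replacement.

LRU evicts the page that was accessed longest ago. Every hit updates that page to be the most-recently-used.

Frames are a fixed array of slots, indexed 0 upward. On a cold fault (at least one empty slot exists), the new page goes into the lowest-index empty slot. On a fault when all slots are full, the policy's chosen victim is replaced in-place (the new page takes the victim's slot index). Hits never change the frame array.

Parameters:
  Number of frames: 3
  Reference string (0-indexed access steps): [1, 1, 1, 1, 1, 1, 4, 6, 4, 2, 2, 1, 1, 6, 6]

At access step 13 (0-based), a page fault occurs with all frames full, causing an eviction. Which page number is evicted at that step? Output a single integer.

Answer: 4

Derivation:
Step 0: ref 1 -> FAULT, frames=[1,-,-]
Step 1: ref 1 -> HIT, frames=[1,-,-]
Step 2: ref 1 -> HIT, frames=[1,-,-]
Step 3: ref 1 -> HIT, frames=[1,-,-]
Step 4: ref 1 -> HIT, frames=[1,-,-]
Step 5: ref 1 -> HIT, frames=[1,-,-]
Step 6: ref 4 -> FAULT, frames=[1,4,-]
Step 7: ref 6 -> FAULT, frames=[1,4,6]
Step 8: ref 4 -> HIT, frames=[1,4,6]
Step 9: ref 2 -> FAULT, evict 1, frames=[2,4,6]
Step 10: ref 2 -> HIT, frames=[2,4,6]
Step 11: ref 1 -> FAULT, evict 6, frames=[2,4,1]
Step 12: ref 1 -> HIT, frames=[2,4,1]
Step 13: ref 6 -> FAULT, evict 4, frames=[2,6,1]
At step 13: evicted page 4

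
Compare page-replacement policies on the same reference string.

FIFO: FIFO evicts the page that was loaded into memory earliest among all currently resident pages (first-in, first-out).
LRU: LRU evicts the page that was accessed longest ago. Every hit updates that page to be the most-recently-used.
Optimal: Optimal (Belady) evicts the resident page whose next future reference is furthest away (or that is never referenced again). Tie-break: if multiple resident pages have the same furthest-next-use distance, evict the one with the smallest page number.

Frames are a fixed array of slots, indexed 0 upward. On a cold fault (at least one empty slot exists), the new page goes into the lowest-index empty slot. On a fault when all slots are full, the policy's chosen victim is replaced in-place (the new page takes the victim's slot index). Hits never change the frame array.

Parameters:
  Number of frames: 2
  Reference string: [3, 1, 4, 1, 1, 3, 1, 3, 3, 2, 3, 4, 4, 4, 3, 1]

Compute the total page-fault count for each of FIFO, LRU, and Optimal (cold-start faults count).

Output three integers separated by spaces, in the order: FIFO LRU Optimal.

--- FIFO ---
  step 0: ref 3 -> FAULT, frames=[3,-] (faults so far: 1)
  step 1: ref 1 -> FAULT, frames=[3,1] (faults so far: 2)
  step 2: ref 4 -> FAULT, evict 3, frames=[4,1] (faults so far: 3)
  step 3: ref 1 -> HIT, frames=[4,1] (faults so far: 3)
  step 4: ref 1 -> HIT, frames=[4,1] (faults so far: 3)
  step 5: ref 3 -> FAULT, evict 1, frames=[4,3] (faults so far: 4)
  step 6: ref 1 -> FAULT, evict 4, frames=[1,3] (faults so far: 5)
  step 7: ref 3 -> HIT, frames=[1,3] (faults so far: 5)
  step 8: ref 3 -> HIT, frames=[1,3] (faults so far: 5)
  step 9: ref 2 -> FAULT, evict 3, frames=[1,2] (faults so far: 6)
  step 10: ref 3 -> FAULT, evict 1, frames=[3,2] (faults so far: 7)
  step 11: ref 4 -> FAULT, evict 2, frames=[3,4] (faults so far: 8)
  step 12: ref 4 -> HIT, frames=[3,4] (faults so far: 8)
  step 13: ref 4 -> HIT, frames=[3,4] (faults so far: 8)
  step 14: ref 3 -> HIT, frames=[3,4] (faults so far: 8)
  step 15: ref 1 -> FAULT, evict 3, frames=[1,4] (faults so far: 9)
  FIFO total faults: 9
--- LRU ---
  step 0: ref 3 -> FAULT, frames=[3,-] (faults so far: 1)
  step 1: ref 1 -> FAULT, frames=[3,1] (faults so far: 2)
  step 2: ref 4 -> FAULT, evict 3, frames=[4,1] (faults so far: 3)
  step 3: ref 1 -> HIT, frames=[4,1] (faults so far: 3)
  step 4: ref 1 -> HIT, frames=[4,1] (faults so far: 3)
  step 5: ref 3 -> FAULT, evict 4, frames=[3,1] (faults so far: 4)
  step 6: ref 1 -> HIT, frames=[3,1] (faults so far: 4)
  step 7: ref 3 -> HIT, frames=[3,1] (faults so far: 4)
  step 8: ref 3 -> HIT, frames=[3,1] (faults so far: 4)
  step 9: ref 2 -> FAULT, evict 1, frames=[3,2] (faults so far: 5)
  step 10: ref 3 -> HIT, frames=[3,2] (faults so far: 5)
  step 11: ref 4 -> FAULT, evict 2, frames=[3,4] (faults so far: 6)
  step 12: ref 4 -> HIT, frames=[3,4] (faults so far: 6)
  step 13: ref 4 -> HIT, frames=[3,4] (faults so far: 6)
  step 14: ref 3 -> HIT, frames=[3,4] (faults so far: 6)
  step 15: ref 1 -> FAULT, evict 4, frames=[3,1] (faults so far: 7)
  LRU total faults: 7
--- Optimal ---
  step 0: ref 3 -> FAULT, frames=[3,-] (faults so far: 1)
  step 1: ref 1 -> FAULT, frames=[3,1] (faults so far: 2)
  step 2: ref 4 -> FAULT, evict 3, frames=[4,1] (faults so far: 3)
  step 3: ref 1 -> HIT, frames=[4,1] (faults so far: 3)
  step 4: ref 1 -> HIT, frames=[4,1] (faults so far: 3)
  step 5: ref 3 -> FAULT, evict 4, frames=[3,1] (faults so far: 4)
  step 6: ref 1 -> HIT, frames=[3,1] (faults so far: 4)
  step 7: ref 3 -> HIT, frames=[3,1] (faults so far: 4)
  step 8: ref 3 -> HIT, frames=[3,1] (faults so far: 4)
  step 9: ref 2 -> FAULT, evict 1, frames=[3,2] (faults so far: 5)
  step 10: ref 3 -> HIT, frames=[3,2] (faults so far: 5)
  step 11: ref 4 -> FAULT, evict 2, frames=[3,4] (faults so far: 6)
  step 12: ref 4 -> HIT, frames=[3,4] (faults so far: 6)
  step 13: ref 4 -> HIT, frames=[3,4] (faults so far: 6)
  step 14: ref 3 -> HIT, frames=[3,4] (faults so far: 6)
  step 15: ref 1 -> FAULT, evict 3, frames=[1,4] (faults so far: 7)
  Optimal total faults: 7

Answer: 9 7 7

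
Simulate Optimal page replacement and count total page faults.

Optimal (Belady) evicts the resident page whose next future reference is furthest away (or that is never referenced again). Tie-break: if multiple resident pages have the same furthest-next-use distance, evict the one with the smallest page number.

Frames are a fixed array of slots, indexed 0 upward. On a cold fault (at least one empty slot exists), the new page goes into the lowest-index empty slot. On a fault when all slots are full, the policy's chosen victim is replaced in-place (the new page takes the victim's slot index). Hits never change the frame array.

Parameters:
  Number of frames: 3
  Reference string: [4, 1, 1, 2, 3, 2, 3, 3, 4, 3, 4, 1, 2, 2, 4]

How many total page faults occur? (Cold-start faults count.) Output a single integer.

Step 0: ref 4 → FAULT, frames=[4,-,-]
Step 1: ref 1 → FAULT, frames=[4,1,-]
Step 2: ref 1 → HIT, frames=[4,1,-]
Step 3: ref 2 → FAULT, frames=[4,1,2]
Step 4: ref 3 → FAULT (evict 1), frames=[4,3,2]
Step 5: ref 2 → HIT, frames=[4,3,2]
Step 6: ref 3 → HIT, frames=[4,3,2]
Step 7: ref 3 → HIT, frames=[4,3,2]
Step 8: ref 4 → HIT, frames=[4,3,2]
Step 9: ref 3 → HIT, frames=[4,3,2]
Step 10: ref 4 → HIT, frames=[4,3,2]
Step 11: ref 1 → FAULT (evict 3), frames=[4,1,2]
Step 12: ref 2 → HIT, frames=[4,1,2]
Step 13: ref 2 → HIT, frames=[4,1,2]
Step 14: ref 4 → HIT, frames=[4,1,2]
Total faults: 5

Answer: 5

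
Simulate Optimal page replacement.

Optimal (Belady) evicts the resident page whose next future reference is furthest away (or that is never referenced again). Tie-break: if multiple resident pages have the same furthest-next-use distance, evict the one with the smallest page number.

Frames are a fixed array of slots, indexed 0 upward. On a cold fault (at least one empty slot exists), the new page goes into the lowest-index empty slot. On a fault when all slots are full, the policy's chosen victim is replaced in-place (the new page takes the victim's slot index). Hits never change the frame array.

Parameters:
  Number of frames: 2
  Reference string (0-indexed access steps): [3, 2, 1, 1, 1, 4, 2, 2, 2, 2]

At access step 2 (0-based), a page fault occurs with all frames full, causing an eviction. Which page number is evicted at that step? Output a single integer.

Answer: 3

Derivation:
Step 0: ref 3 -> FAULT, frames=[3,-]
Step 1: ref 2 -> FAULT, frames=[3,2]
Step 2: ref 1 -> FAULT, evict 3, frames=[1,2]
At step 2: evicted page 3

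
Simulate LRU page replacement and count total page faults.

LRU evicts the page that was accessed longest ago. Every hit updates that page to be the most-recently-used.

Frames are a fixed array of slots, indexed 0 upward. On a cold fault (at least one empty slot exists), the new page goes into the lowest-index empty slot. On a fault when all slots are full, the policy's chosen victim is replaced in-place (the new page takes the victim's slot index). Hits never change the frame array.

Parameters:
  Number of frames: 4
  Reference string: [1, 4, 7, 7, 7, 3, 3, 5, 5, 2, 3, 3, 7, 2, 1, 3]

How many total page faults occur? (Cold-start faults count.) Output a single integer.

Answer: 7

Derivation:
Step 0: ref 1 → FAULT, frames=[1,-,-,-]
Step 1: ref 4 → FAULT, frames=[1,4,-,-]
Step 2: ref 7 → FAULT, frames=[1,4,7,-]
Step 3: ref 7 → HIT, frames=[1,4,7,-]
Step 4: ref 7 → HIT, frames=[1,4,7,-]
Step 5: ref 3 → FAULT, frames=[1,4,7,3]
Step 6: ref 3 → HIT, frames=[1,4,7,3]
Step 7: ref 5 → FAULT (evict 1), frames=[5,4,7,3]
Step 8: ref 5 → HIT, frames=[5,4,7,3]
Step 9: ref 2 → FAULT (evict 4), frames=[5,2,7,3]
Step 10: ref 3 → HIT, frames=[5,2,7,3]
Step 11: ref 3 → HIT, frames=[5,2,7,3]
Step 12: ref 7 → HIT, frames=[5,2,7,3]
Step 13: ref 2 → HIT, frames=[5,2,7,3]
Step 14: ref 1 → FAULT (evict 5), frames=[1,2,7,3]
Step 15: ref 3 → HIT, frames=[1,2,7,3]
Total faults: 7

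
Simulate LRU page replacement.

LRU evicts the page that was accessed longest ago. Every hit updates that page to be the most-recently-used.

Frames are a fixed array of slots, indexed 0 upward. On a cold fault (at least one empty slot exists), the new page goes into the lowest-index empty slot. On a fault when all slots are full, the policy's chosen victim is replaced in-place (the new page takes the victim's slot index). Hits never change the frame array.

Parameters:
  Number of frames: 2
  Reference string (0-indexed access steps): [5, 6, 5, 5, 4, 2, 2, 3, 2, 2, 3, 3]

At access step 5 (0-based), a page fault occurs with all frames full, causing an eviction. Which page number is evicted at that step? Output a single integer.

Answer: 5

Derivation:
Step 0: ref 5 -> FAULT, frames=[5,-]
Step 1: ref 6 -> FAULT, frames=[5,6]
Step 2: ref 5 -> HIT, frames=[5,6]
Step 3: ref 5 -> HIT, frames=[5,6]
Step 4: ref 4 -> FAULT, evict 6, frames=[5,4]
Step 5: ref 2 -> FAULT, evict 5, frames=[2,4]
At step 5: evicted page 5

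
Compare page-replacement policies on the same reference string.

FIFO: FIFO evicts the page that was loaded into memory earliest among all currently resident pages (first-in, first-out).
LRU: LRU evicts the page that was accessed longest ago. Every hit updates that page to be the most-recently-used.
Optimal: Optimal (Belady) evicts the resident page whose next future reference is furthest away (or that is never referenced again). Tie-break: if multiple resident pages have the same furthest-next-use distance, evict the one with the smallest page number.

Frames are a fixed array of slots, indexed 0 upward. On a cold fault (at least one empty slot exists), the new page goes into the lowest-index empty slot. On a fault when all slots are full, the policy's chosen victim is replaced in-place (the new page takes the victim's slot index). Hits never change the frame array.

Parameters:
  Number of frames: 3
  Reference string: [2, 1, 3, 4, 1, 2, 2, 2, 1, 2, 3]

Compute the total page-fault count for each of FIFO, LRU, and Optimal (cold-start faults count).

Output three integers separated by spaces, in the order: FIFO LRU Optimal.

--- FIFO ---
  step 0: ref 2 -> FAULT, frames=[2,-,-] (faults so far: 1)
  step 1: ref 1 -> FAULT, frames=[2,1,-] (faults so far: 2)
  step 2: ref 3 -> FAULT, frames=[2,1,3] (faults so far: 3)
  step 3: ref 4 -> FAULT, evict 2, frames=[4,1,3] (faults so far: 4)
  step 4: ref 1 -> HIT, frames=[4,1,3] (faults so far: 4)
  step 5: ref 2 -> FAULT, evict 1, frames=[4,2,3] (faults so far: 5)
  step 6: ref 2 -> HIT, frames=[4,2,3] (faults so far: 5)
  step 7: ref 2 -> HIT, frames=[4,2,3] (faults so far: 5)
  step 8: ref 1 -> FAULT, evict 3, frames=[4,2,1] (faults so far: 6)
  step 9: ref 2 -> HIT, frames=[4,2,1] (faults so far: 6)
  step 10: ref 3 -> FAULT, evict 4, frames=[3,2,1] (faults so far: 7)
  FIFO total faults: 7
--- LRU ---
  step 0: ref 2 -> FAULT, frames=[2,-,-] (faults so far: 1)
  step 1: ref 1 -> FAULT, frames=[2,1,-] (faults so far: 2)
  step 2: ref 3 -> FAULT, frames=[2,1,3] (faults so far: 3)
  step 3: ref 4 -> FAULT, evict 2, frames=[4,1,3] (faults so far: 4)
  step 4: ref 1 -> HIT, frames=[4,1,3] (faults so far: 4)
  step 5: ref 2 -> FAULT, evict 3, frames=[4,1,2] (faults so far: 5)
  step 6: ref 2 -> HIT, frames=[4,1,2] (faults so far: 5)
  step 7: ref 2 -> HIT, frames=[4,1,2] (faults so far: 5)
  step 8: ref 1 -> HIT, frames=[4,1,2] (faults so far: 5)
  step 9: ref 2 -> HIT, frames=[4,1,2] (faults so far: 5)
  step 10: ref 3 -> FAULT, evict 4, frames=[3,1,2] (faults so far: 6)
  LRU total faults: 6
--- Optimal ---
  step 0: ref 2 -> FAULT, frames=[2,-,-] (faults so far: 1)
  step 1: ref 1 -> FAULT, frames=[2,1,-] (faults so far: 2)
  step 2: ref 3 -> FAULT, frames=[2,1,3] (faults so far: 3)
  step 3: ref 4 -> FAULT, evict 3, frames=[2,1,4] (faults so far: 4)
  step 4: ref 1 -> HIT, frames=[2,1,4] (faults so far: 4)
  step 5: ref 2 -> HIT, frames=[2,1,4] (faults so far: 4)
  step 6: ref 2 -> HIT, frames=[2,1,4] (faults so far: 4)
  step 7: ref 2 -> HIT, frames=[2,1,4] (faults so far: 4)
  step 8: ref 1 -> HIT, frames=[2,1,4] (faults so far: 4)
  step 9: ref 2 -> HIT, frames=[2,1,4] (faults so far: 4)
  step 10: ref 3 -> FAULT, evict 1, frames=[2,3,4] (faults so far: 5)
  Optimal total faults: 5

Answer: 7 6 5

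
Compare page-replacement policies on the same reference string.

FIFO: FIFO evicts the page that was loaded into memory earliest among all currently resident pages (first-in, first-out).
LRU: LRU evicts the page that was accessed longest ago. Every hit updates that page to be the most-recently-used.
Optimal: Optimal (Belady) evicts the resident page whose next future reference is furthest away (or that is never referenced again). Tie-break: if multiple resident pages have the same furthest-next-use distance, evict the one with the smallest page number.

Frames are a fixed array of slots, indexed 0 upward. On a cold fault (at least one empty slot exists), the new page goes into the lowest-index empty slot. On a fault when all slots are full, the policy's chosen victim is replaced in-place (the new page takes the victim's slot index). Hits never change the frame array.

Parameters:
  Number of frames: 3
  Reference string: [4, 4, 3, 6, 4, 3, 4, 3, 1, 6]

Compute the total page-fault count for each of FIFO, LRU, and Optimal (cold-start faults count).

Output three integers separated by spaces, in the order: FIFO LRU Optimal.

Answer: 4 5 4

Derivation:
--- FIFO ---
  step 0: ref 4 -> FAULT, frames=[4,-,-] (faults so far: 1)
  step 1: ref 4 -> HIT, frames=[4,-,-] (faults so far: 1)
  step 2: ref 3 -> FAULT, frames=[4,3,-] (faults so far: 2)
  step 3: ref 6 -> FAULT, frames=[4,3,6] (faults so far: 3)
  step 4: ref 4 -> HIT, frames=[4,3,6] (faults so far: 3)
  step 5: ref 3 -> HIT, frames=[4,3,6] (faults so far: 3)
  step 6: ref 4 -> HIT, frames=[4,3,6] (faults so far: 3)
  step 7: ref 3 -> HIT, frames=[4,3,6] (faults so far: 3)
  step 8: ref 1 -> FAULT, evict 4, frames=[1,3,6] (faults so far: 4)
  step 9: ref 6 -> HIT, frames=[1,3,6] (faults so far: 4)
  FIFO total faults: 4
--- LRU ---
  step 0: ref 4 -> FAULT, frames=[4,-,-] (faults so far: 1)
  step 1: ref 4 -> HIT, frames=[4,-,-] (faults so far: 1)
  step 2: ref 3 -> FAULT, frames=[4,3,-] (faults so far: 2)
  step 3: ref 6 -> FAULT, frames=[4,3,6] (faults so far: 3)
  step 4: ref 4 -> HIT, frames=[4,3,6] (faults so far: 3)
  step 5: ref 3 -> HIT, frames=[4,3,6] (faults so far: 3)
  step 6: ref 4 -> HIT, frames=[4,3,6] (faults so far: 3)
  step 7: ref 3 -> HIT, frames=[4,3,6] (faults so far: 3)
  step 8: ref 1 -> FAULT, evict 6, frames=[4,3,1] (faults so far: 4)
  step 9: ref 6 -> FAULT, evict 4, frames=[6,3,1] (faults so far: 5)
  LRU total faults: 5
--- Optimal ---
  step 0: ref 4 -> FAULT, frames=[4,-,-] (faults so far: 1)
  step 1: ref 4 -> HIT, frames=[4,-,-] (faults so far: 1)
  step 2: ref 3 -> FAULT, frames=[4,3,-] (faults so far: 2)
  step 3: ref 6 -> FAULT, frames=[4,3,6] (faults so far: 3)
  step 4: ref 4 -> HIT, frames=[4,3,6] (faults so far: 3)
  step 5: ref 3 -> HIT, frames=[4,3,6] (faults so far: 3)
  step 6: ref 4 -> HIT, frames=[4,3,6] (faults so far: 3)
  step 7: ref 3 -> HIT, frames=[4,3,6] (faults so far: 3)
  step 8: ref 1 -> FAULT, evict 3, frames=[4,1,6] (faults so far: 4)
  step 9: ref 6 -> HIT, frames=[4,1,6] (faults so far: 4)
  Optimal total faults: 4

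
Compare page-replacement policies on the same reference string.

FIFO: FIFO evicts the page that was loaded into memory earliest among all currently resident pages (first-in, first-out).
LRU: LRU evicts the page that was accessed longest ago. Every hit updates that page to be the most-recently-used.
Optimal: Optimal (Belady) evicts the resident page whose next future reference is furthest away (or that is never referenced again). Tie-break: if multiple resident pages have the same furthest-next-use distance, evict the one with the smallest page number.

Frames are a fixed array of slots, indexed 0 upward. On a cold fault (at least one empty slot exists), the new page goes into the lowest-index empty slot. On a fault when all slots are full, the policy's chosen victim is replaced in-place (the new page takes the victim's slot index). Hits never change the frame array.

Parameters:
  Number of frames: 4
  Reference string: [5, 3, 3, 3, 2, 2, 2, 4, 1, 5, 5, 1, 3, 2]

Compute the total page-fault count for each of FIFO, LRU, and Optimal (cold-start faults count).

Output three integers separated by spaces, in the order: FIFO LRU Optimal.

--- FIFO ---
  step 0: ref 5 -> FAULT, frames=[5,-,-,-] (faults so far: 1)
  step 1: ref 3 -> FAULT, frames=[5,3,-,-] (faults so far: 2)
  step 2: ref 3 -> HIT, frames=[5,3,-,-] (faults so far: 2)
  step 3: ref 3 -> HIT, frames=[5,3,-,-] (faults so far: 2)
  step 4: ref 2 -> FAULT, frames=[5,3,2,-] (faults so far: 3)
  step 5: ref 2 -> HIT, frames=[5,3,2,-] (faults so far: 3)
  step 6: ref 2 -> HIT, frames=[5,3,2,-] (faults so far: 3)
  step 7: ref 4 -> FAULT, frames=[5,3,2,4] (faults so far: 4)
  step 8: ref 1 -> FAULT, evict 5, frames=[1,3,2,4] (faults so far: 5)
  step 9: ref 5 -> FAULT, evict 3, frames=[1,5,2,4] (faults so far: 6)
  step 10: ref 5 -> HIT, frames=[1,5,2,4] (faults so far: 6)
  step 11: ref 1 -> HIT, frames=[1,5,2,4] (faults so far: 6)
  step 12: ref 3 -> FAULT, evict 2, frames=[1,5,3,4] (faults so far: 7)
  step 13: ref 2 -> FAULT, evict 4, frames=[1,5,3,2] (faults so far: 8)
  FIFO total faults: 8
--- LRU ---
  step 0: ref 5 -> FAULT, frames=[5,-,-,-] (faults so far: 1)
  step 1: ref 3 -> FAULT, frames=[5,3,-,-] (faults so far: 2)
  step 2: ref 3 -> HIT, frames=[5,3,-,-] (faults so far: 2)
  step 3: ref 3 -> HIT, frames=[5,3,-,-] (faults so far: 2)
  step 4: ref 2 -> FAULT, frames=[5,3,2,-] (faults so far: 3)
  step 5: ref 2 -> HIT, frames=[5,3,2,-] (faults so far: 3)
  step 6: ref 2 -> HIT, frames=[5,3,2,-] (faults so far: 3)
  step 7: ref 4 -> FAULT, frames=[5,3,2,4] (faults so far: 4)
  step 8: ref 1 -> FAULT, evict 5, frames=[1,3,2,4] (faults so far: 5)
  step 9: ref 5 -> FAULT, evict 3, frames=[1,5,2,4] (faults so far: 6)
  step 10: ref 5 -> HIT, frames=[1,5,2,4] (faults so far: 6)
  step 11: ref 1 -> HIT, frames=[1,5,2,4] (faults so far: 6)
  step 12: ref 3 -> FAULT, evict 2, frames=[1,5,3,4] (faults so far: 7)
  step 13: ref 2 -> FAULT, evict 4, frames=[1,5,3,2] (faults so far: 8)
  LRU total faults: 8
--- Optimal ---
  step 0: ref 5 -> FAULT, frames=[5,-,-,-] (faults so far: 1)
  step 1: ref 3 -> FAULT, frames=[5,3,-,-] (faults so far: 2)
  step 2: ref 3 -> HIT, frames=[5,3,-,-] (faults so far: 2)
  step 3: ref 3 -> HIT, frames=[5,3,-,-] (faults so far: 2)
  step 4: ref 2 -> FAULT, frames=[5,3,2,-] (faults so far: 3)
  step 5: ref 2 -> HIT, frames=[5,3,2,-] (faults so far: 3)
  step 6: ref 2 -> HIT, frames=[5,3,2,-] (faults so far: 3)
  step 7: ref 4 -> FAULT, frames=[5,3,2,4] (faults so far: 4)
  step 8: ref 1 -> FAULT, evict 4, frames=[5,3,2,1] (faults so far: 5)
  step 9: ref 5 -> HIT, frames=[5,3,2,1] (faults so far: 5)
  step 10: ref 5 -> HIT, frames=[5,3,2,1] (faults so far: 5)
  step 11: ref 1 -> HIT, frames=[5,3,2,1] (faults so far: 5)
  step 12: ref 3 -> HIT, frames=[5,3,2,1] (faults so far: 5)
  step 13: ref 2 -> HIT, frames=[5,3,2,1] (faults so far: 5)
  Optimal total faults: 5

Answer: 8 8 5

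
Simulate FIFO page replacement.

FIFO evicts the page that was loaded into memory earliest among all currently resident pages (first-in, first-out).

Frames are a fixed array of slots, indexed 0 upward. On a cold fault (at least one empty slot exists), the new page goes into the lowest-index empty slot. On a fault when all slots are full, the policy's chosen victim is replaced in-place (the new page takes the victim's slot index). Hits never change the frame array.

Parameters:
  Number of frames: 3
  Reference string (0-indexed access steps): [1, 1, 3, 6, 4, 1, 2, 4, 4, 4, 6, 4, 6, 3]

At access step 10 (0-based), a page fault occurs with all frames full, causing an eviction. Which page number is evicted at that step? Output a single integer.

Step 0: ref 1 -> FAULT, frames=[1,-,-]
Step 1: ref 1 -> HIT, frames=[1,-,-]
Step 2: ref 3 -> FAULT, frames=[1,3,-]
Step 3: ref 6 -> FAULT, frames=[1,3,6]
Step 4: ref 4 -> FAULT, evict 1, frames=[4,3,6]
Step 5: ref 1 -> FAULT, evict 3, frames=[4,1,6]
Step 6: ref 2 -> FAULT, evict 6, frames=[4,1,2]
Step 7: ref 4 -> HIT, frames=[4,1,2]
Step 8: ref 4 -> HIT, frames=[4,1,2]
Step 9: ref 4 -> HIT, frames=[4,1,2]
Step 10: ref 6 -> FAULT, evict 4, frames=[6,1,2]
At step 10: evicted page 4

Answer: 4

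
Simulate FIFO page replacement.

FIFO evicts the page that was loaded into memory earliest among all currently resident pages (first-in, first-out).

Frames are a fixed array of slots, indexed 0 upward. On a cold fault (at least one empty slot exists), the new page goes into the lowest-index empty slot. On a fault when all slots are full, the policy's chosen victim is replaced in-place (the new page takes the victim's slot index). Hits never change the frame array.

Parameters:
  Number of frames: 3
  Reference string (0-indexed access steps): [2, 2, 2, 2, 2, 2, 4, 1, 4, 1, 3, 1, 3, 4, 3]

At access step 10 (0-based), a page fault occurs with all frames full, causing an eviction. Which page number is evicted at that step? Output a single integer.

Answer: 2

Derivation:
Step 0: ref 2 -> FAULT, frames=[2,-,-]
Step 1: ref 2 -> HIT, frames=[2,-,-]
Step 2: ref 2 -> HIT, frames=[2,-,-]
Step 3: ref 2 -> HIT, frames=[2,-,-]
Step 4: ref 2 -> HIT, frames=[2,-,-]
Step 5: ref 2 -> HIT, frames=[2,-,-]
Step 6: ref 4 -> FAULT, frames=[2,4,-]
Step 7: ref 1 -> FAULT, frames=[2,4,1]
Step 8: ref 4 -> HIT, frames=[2,4,1]
Step 9: ref 1 -> HIT, frames=[2,4,1]
Step 10: ref 3 -> FAULT, evict 2, frames=[3,4,1]
At step 10: evicted page 2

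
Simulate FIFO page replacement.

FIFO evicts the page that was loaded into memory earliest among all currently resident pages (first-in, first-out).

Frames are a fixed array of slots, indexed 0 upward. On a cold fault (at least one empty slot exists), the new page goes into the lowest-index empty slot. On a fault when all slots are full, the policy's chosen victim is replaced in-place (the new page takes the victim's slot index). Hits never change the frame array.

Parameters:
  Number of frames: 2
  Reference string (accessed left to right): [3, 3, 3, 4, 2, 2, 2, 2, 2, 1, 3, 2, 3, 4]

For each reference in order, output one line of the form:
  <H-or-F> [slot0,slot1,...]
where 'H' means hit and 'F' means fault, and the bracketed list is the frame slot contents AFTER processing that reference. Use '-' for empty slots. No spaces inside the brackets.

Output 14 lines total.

F [3,-]
H [3,-]
H [3,-]
F [3,4]
F [2,4]
H [2,4]
H [2,4]
H [2,4]
H [2,4]
F [2,1]
F [3,1]
F [3,2]
H [3,2]
F [4,2]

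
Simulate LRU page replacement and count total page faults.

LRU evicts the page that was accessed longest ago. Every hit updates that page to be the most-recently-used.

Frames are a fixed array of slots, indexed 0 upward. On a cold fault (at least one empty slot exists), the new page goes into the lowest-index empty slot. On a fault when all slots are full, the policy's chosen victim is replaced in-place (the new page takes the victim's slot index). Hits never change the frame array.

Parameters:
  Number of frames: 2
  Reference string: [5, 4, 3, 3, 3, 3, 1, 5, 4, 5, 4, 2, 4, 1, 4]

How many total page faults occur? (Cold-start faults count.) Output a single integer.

Step 0: ref 5 → FAULT, frames=[5,-]
Step 1: ref 4 → FAULT, frames=[5,4]
Step 2: ref 3 → FAULT (evict 5), frames=[3,4]
Step 3: ref 3 → HIT, frames=[3,4]
Step 4: ref 3 → HIT, frames=[3,4]
Step 5: ref 3 → HIT, frames=[3,4]
Step 6: ref 1 → FAULT (evict 4), frames=[3,1]
Step 7: ref 5 → FAULT (evict 3), frames=[5,1]
Step 8: ref 4 → FAULT (evict 1), frames=[5,4]
Step 9: ref 5 → HIT, frames=[5,4]
Step 10: ref 4 → HIT, frames=[5,4]
Step 11: ref 2 → FAULT (evict 5), frames=[2,4]
Step 12: ref 4 → HIT, frames=[2,4]
Step 13: ref 1 → FAULT (evict 2), frames=[1,4]
Step 14: ref 4 → HIT, frames=[1,4]
Total faults: 8

Answer: 8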